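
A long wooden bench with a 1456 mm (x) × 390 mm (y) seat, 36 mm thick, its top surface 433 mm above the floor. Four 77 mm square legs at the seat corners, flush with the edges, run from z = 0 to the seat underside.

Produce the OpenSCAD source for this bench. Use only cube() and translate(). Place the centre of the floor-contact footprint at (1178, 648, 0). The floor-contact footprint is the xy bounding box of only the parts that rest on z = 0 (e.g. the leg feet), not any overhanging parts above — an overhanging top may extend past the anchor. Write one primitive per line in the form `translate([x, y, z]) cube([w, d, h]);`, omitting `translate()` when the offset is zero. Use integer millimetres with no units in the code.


translate([450, 453, 397]) cube([1456, 390, 36]);
translate([450, 453, 0]) cube([77, 77, 397]);
translate([450, 766, 0]) cube([77, 77, 397]);
translate([1829, 453, 0]) cube([77, 77, 397]);
translate([1829, 766, 0]) cube([77, 77, 397]);


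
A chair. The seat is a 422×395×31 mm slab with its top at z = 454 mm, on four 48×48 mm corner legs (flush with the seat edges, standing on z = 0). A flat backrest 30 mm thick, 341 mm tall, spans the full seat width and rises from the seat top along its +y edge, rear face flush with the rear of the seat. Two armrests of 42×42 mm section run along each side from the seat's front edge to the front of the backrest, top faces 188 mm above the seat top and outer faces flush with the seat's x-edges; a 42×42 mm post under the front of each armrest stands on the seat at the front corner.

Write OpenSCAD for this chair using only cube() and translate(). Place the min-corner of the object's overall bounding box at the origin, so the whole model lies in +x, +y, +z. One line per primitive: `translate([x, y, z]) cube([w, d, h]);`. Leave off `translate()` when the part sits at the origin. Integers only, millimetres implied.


translate([0, 0, 423]) cube([422, 395, 31]);
cube([48, 48, 423]);
translate([374, 0, 0]) cube([48, 48, 423]);
translate([0, 347, 0]) cube([48, 48, 423]);
translate([374, 347, 0]) cube([48, 48, 423]);
translate([0, 365, 454]) cube([422, 30, 341]);
translate([0, 0, 600]) cube([42, 365, 42]);
translate([380, 0, 600]) cube([42, 365, 42]);
translate([0, 0, 454]) cube([42, 42, 146]);
translate([380, 0, 454]) cube([42, 42, 146]);


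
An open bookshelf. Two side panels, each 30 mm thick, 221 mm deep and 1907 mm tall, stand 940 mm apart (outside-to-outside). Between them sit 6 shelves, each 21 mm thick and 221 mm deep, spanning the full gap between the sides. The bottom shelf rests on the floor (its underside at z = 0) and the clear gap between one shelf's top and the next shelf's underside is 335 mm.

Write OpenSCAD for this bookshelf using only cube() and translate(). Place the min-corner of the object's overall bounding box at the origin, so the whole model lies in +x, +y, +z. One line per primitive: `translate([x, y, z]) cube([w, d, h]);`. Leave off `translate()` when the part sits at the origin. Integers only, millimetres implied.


cube([30, 221, 1907]);
translate([910, 0, 0]) cube([30, 221, 1907]);
translate([30, 0, 0]) cube([880, 221, 21]);
translate([30, 0, 356]) cube([880, 221, 21]);
translate([30, 0, 712]) cube([880, 221, 21]);
translate([30, 0, 1068]) cube([880, 221, 21]);
translate([30, 0, 1424]) cube([880, 221, 21]);
translate([30, 0, 1780]) cube([880, 221, 21]);


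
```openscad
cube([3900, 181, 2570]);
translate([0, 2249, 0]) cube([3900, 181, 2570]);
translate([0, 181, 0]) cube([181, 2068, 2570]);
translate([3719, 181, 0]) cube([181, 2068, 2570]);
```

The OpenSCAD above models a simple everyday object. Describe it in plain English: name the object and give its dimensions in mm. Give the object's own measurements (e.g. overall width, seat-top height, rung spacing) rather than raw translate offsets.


The wall frame of a small rectangular building: four walls, each 2570 mm tall and 181 mm thick, enclosing a footprint 3900 mm (x) by 2430 mm (y) outside-to-outside, with no floor or roof. The front and back walls (the −y and +y sides) span the full width; the two side walls fit between them.


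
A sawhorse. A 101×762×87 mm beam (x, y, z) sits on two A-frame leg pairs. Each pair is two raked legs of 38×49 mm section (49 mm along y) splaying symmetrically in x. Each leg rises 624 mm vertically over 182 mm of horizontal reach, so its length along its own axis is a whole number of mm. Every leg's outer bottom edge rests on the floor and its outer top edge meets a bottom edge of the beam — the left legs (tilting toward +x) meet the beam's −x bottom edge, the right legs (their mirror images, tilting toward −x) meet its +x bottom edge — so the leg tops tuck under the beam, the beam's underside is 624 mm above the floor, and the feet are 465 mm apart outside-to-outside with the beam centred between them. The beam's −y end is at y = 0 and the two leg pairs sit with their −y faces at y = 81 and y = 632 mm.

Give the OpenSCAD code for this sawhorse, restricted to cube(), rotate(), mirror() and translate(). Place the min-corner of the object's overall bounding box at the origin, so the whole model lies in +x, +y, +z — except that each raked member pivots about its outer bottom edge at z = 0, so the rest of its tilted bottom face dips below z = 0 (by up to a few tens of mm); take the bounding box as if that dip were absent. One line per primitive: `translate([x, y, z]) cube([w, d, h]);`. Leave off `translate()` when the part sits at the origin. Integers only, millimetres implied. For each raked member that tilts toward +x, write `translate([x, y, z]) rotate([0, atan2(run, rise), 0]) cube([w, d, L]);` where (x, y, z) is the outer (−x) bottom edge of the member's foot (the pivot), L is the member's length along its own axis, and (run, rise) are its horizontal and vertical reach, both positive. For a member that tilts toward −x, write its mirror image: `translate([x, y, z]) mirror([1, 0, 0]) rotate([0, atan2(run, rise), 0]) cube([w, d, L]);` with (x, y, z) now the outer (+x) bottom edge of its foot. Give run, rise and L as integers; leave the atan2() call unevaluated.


// leg length = √(182² + 624²) = 650
// right-leg outer foot x = 2·182 + 101 = 465
// beam min-corner = (182, 0, 624)
translate([182, 0, 624]) cube([101, 762, 87]);
translate([0, 81, 0]) rotate([0, atan2(182, 624), 0]) cube([38, 49, 650]);
translate([465, 81, 0]) mirror([1, 0, 0]) rotate([0, atan2(182, 624), 0]) cube([38, 49, 650]);
translate([0, 632, 0]) rotate([0, atan2(182, 624), 0]) cube([38, 49, 650]);
translate([465, 632, 0]) mirror([1, 0, 0]) rotate([0, atan2(182, 624), 0]) cube([38, 49, 650]);


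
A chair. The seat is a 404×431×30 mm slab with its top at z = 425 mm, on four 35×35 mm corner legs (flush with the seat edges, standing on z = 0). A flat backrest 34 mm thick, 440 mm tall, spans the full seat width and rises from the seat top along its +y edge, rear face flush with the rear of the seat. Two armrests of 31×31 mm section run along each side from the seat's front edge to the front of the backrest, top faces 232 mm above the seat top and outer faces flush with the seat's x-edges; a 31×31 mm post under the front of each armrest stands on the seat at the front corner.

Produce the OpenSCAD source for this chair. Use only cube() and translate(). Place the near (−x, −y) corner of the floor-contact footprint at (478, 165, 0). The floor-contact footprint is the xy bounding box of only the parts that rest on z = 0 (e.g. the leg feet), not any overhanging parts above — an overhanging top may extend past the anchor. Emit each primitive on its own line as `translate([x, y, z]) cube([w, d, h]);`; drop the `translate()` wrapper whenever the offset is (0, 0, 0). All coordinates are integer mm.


translate([478, 165, 395]) cube([404, 431, 30]);
translate([478, 165, 0]) cube([35, 35, 395]);
translate([847, 165, 0]) cube([35, 35, 395]);
translate([478, 561, 0]) cube([35, 35, 395]);
translate([847, 561, 0]) cube([35, 35, 395]);
translate([478, 562, 425]) cube([404, 34, 440]);
translate([478, 165, 626]) cube([31, 397, 31]);
translate([851, 165, 626]) cube([31, 397, 31]);
translate([478, 165, 425]) cube([31, 31, 201]);
translate([851, 165, 425]) cube([31, 31, 201]);


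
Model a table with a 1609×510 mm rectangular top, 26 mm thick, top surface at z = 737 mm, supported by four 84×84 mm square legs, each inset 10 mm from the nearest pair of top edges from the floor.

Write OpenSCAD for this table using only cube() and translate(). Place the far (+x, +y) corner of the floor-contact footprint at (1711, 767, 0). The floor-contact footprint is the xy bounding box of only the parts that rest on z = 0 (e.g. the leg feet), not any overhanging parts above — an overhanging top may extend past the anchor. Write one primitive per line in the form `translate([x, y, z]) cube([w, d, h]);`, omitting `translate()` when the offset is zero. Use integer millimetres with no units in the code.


// leg_h = 737 - 26 = 711
translate([112, 267, 711]) cube([1609, 510, 26]);
translate([122, 277, 0]) cube([84, 84, 711]);
translate([1627, 277, 0]) cube([84, 84, 711]);
translate([122, 683, 0]) cube([84, 84, 711]);
translate([1627, 683, 0]) cube([84, 84, 711]);


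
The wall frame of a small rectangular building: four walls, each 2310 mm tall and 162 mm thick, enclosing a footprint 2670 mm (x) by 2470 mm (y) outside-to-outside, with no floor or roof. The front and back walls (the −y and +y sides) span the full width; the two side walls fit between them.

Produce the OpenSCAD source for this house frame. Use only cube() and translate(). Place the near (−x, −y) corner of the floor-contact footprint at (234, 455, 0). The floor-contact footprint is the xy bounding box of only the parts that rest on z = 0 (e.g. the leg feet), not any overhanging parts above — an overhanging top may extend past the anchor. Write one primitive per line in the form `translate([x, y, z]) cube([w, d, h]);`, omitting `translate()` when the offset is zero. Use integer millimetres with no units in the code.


translate([234, 455, 0]) cube([2670, 162, 2310]);
translate([234, 2763, 0]) cube([2670, 162, 2310]);
translate([234, 617, 0]) cube([162, 2146, 2310]);
translate([2742, 617, 0]) cube([162, 2146, 2310]);


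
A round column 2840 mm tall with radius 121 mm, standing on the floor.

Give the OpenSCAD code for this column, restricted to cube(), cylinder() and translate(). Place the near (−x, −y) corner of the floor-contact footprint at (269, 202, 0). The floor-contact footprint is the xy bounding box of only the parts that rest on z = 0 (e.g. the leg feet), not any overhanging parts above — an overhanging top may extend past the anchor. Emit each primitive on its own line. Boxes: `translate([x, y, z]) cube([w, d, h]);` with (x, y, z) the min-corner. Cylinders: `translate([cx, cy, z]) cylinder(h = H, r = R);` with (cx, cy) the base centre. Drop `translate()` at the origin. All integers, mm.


translate([390, 323, 0]) cylinder(h = 2840, r = 121);


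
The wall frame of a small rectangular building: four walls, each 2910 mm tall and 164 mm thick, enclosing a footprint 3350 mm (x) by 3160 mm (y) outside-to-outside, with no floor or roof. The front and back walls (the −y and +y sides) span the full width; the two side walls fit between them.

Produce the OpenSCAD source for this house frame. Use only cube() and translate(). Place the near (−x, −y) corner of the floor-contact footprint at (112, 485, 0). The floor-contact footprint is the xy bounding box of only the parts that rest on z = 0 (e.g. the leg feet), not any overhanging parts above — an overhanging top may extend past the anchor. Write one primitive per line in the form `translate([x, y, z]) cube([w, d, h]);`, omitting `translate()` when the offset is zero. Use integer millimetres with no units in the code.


translate([112, 485, 0]) cube([3350, 164, 2910]);
translate([112, 3481, 0]) cube([3350, 164, 2910]);
translate([112, 649, 0]) cube([164, 2832, 2910]);
translate([3298, 649, 0]) cube([164, 2832, 2910]);


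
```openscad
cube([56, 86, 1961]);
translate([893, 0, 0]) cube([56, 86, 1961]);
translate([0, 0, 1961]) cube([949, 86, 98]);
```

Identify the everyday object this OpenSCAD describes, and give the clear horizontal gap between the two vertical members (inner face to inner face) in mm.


A door frame. The clear opening width is 837 mm.

Two 1961 mm tall posts with a header on top — a door frame. The left jamb is 56 mm wide at x = 0; the right jamb starts at x = 893. The clear opening is 893 − 56 = 837 mm.


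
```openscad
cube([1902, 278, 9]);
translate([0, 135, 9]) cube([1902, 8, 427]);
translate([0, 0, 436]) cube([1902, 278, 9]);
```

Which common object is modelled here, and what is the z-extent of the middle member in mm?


An I-beam. The web height is 427 mm.

Two wide flanges with a thin centred web — an I-beam. Overall 445 mm minus two 9 mm flanges gives a web of 445 − 2·9 = 427 mm.


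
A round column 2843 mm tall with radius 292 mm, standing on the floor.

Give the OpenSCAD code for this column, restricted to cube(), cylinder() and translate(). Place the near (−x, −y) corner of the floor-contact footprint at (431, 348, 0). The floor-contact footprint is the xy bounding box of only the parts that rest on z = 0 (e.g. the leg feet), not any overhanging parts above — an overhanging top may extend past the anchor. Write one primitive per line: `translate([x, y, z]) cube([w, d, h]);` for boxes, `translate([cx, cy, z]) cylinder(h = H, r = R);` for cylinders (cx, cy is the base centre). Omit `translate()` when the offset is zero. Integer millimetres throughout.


translate([723, 640, 0]) cylinder(h = 2843, r = 292);


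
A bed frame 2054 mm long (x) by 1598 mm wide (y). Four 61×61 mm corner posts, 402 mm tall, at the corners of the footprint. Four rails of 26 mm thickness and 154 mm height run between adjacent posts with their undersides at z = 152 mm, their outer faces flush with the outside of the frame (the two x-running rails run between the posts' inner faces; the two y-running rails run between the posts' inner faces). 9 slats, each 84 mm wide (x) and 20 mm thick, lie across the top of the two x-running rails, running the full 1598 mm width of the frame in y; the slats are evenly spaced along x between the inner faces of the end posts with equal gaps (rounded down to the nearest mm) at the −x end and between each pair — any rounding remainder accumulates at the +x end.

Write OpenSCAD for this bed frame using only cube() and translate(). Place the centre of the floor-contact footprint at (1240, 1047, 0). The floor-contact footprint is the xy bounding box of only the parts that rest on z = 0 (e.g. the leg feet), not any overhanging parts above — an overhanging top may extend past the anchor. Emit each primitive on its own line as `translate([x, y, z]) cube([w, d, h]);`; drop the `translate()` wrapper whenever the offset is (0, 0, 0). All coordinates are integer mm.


translate([213, 248, 0]) cube([61, 61, 402]);
translate([213, 1785, 0]) cube([61, 61, 402]);
translate([2206, 248, 0]) cube([61, 61, 402]);
translate([2206, 1785, 0]) cube([61, 61, 402]);
translate([274, 248, 152]) cube([1932, 26, 154]);
translate([274, 1820, 152]) cube([1932, 26, 154]);
translate([213, 309, 152]) cube([26, 1476, 154]);
translate([2241, 309, 152]) cube([26, 1476, 154]);
translate([391, 248, 306]) cube([84, 1598, 20]);
translate([592, 248, 306]) cube([84, 1598, 20]);
translate([793, 248, 306]) cube([84, 1598, 20]);
translate([994, 248, 306]) cube([84, 1598, 20]);
translate([1195, 248, 306]) cube([84, 1598, 20]);
translate([1396, 248, 306]) cube([84, 1598, 20]);
translate([1597, 248, 306]) cube([84, 1598, 20]);
translate([1798, 248, 306]) cube([84, 1598, 20]);
translate([1999, 248, 306]) cube([84, 1598, 20]);


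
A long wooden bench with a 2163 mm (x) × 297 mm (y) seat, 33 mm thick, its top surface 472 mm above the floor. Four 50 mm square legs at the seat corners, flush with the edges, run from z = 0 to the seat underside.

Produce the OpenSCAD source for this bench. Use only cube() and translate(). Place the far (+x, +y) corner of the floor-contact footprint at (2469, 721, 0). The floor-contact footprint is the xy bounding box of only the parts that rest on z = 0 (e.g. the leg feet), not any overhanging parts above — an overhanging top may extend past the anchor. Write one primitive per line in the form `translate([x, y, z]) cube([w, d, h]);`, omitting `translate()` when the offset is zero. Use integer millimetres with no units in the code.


translate([306, 424, 439]) cube([2163, 297, 33]);
translate([306, 424, 0]) cube([50, 50, 439]);
translate([306, 671, 0]) cube([50, 50, 439]);
translate([2419, 424, 0]) cube([50, 50, 439]);
translate([2419, 671, 0]) cube([50, 50, 439]);


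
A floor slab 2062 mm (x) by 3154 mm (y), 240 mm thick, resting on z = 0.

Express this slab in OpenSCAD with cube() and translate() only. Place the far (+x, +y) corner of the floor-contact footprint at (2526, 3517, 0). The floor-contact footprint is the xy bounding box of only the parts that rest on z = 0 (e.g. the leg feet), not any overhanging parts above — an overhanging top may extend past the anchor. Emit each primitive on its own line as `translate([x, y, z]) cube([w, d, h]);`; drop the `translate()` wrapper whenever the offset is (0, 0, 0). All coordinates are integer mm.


translate([464, 363, 0]) cube([2062, 3154, 240]);


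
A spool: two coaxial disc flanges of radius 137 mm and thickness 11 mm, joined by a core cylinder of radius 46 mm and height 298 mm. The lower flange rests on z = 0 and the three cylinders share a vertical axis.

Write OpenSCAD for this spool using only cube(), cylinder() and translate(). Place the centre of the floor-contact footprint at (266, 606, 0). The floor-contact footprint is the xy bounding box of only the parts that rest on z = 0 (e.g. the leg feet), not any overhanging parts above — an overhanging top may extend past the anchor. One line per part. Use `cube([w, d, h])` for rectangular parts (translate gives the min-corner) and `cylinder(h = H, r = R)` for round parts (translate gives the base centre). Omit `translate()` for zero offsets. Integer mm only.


translate([266, 606, 0]) cylinder(h = 11, r = 137);
translate([266, 606, 11]) cylinder(h = 298, r = 46);
translate([266, 606, 309]) cylinder(h = 11, r = 137);


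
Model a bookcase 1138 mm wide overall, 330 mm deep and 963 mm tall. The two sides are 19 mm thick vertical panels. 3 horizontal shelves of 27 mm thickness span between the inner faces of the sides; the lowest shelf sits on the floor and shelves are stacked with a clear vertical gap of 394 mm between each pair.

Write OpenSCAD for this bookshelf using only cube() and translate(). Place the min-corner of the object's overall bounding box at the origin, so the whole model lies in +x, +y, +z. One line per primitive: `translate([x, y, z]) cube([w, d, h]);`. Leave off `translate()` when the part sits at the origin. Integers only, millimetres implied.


cube([19, 330, 963]);
translate([1119, 0, 0]) cube([19, 330, 963]);
translate([19, 0, 0]) cube([1100, 330, 27]);
translate([19, 0, 421]) cube([1100, 330, 27]);
translate([19, 0, 842]) cube([1100, 330, 27]);


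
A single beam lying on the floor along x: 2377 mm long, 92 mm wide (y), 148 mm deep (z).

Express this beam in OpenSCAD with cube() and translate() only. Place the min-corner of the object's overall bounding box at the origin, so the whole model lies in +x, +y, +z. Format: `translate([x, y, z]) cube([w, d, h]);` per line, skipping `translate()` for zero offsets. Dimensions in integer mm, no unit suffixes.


cube([2377, 92, 148]);


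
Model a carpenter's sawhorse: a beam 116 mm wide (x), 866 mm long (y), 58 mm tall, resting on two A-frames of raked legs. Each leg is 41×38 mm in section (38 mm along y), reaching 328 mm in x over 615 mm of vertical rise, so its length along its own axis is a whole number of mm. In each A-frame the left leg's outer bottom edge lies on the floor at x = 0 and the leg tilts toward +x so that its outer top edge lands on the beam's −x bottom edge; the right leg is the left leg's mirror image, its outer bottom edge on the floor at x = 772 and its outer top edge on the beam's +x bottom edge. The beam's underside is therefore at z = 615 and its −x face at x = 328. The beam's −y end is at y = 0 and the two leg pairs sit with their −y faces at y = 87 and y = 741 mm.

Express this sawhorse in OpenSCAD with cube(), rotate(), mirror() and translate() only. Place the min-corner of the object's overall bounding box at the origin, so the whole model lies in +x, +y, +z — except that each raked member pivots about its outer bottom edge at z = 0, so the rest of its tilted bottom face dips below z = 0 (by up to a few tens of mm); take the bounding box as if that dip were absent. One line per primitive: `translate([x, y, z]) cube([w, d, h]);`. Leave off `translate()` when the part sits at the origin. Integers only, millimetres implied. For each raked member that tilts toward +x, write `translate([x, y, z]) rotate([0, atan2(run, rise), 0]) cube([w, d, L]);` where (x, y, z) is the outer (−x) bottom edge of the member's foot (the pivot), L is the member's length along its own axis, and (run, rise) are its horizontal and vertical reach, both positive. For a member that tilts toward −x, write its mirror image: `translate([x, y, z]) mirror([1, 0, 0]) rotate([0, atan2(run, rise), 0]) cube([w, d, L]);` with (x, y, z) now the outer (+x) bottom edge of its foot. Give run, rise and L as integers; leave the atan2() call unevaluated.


translate([328, 0, 615]) cube([116, 866, 58]);
translate([0, 87, 0]) rotate([0, atan2(328, 615), 0]) cube([41, 38, 697]);
translate([772, 87, 0]) mirror([1, 0, 0]) rotate([0, atan2(328, 615), 0]) cube([41, 38, 697]);
translate([0, 741, 0]) rotate([0, atan2(328, 615), 0]) cube([41, 38, 697]);
translate([772, 741, 0]) mirror([1, 0, 0]) rotate([0, atan2(328, 615), 0]) cube([41, 38, 697]);


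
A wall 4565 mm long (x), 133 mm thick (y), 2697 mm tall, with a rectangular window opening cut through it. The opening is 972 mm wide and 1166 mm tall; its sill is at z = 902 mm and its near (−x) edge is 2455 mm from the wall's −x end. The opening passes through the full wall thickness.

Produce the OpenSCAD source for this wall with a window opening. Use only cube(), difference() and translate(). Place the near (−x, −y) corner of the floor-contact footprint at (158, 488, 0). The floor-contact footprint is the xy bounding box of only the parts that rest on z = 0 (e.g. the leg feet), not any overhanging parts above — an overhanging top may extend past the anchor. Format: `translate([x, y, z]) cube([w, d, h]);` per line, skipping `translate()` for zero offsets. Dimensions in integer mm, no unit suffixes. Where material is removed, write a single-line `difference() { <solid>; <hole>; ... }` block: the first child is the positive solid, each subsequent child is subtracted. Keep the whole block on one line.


difference() { translate([158, 488, 0]) cube([4565, 133, 2697]); translate([2613, 488, 902]) cube([972, 133, 1166]); }


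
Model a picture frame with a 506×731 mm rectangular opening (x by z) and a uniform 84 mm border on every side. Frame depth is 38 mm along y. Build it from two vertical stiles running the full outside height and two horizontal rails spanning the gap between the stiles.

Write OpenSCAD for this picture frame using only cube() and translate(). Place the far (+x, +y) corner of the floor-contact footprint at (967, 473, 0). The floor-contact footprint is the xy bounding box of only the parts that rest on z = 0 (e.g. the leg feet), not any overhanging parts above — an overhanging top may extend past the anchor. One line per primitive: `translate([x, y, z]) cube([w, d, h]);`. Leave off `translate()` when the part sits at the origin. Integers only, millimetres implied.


translate([293, 435, 0]) cube([84, 38, 899]);
translate([883, 435, 0]) cube([84, 38, 899]);
translate([377, 435, 0]) cube([506, 38, 84]);
translate([377, 435, 815]) cube([506, 38, 84]);


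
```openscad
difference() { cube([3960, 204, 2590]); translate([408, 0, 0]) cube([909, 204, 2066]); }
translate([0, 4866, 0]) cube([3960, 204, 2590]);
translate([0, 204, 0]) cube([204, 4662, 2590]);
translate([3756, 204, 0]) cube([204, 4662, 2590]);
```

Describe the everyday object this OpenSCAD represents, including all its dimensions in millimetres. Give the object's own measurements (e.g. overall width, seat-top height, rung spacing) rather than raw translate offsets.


A single room: four walls, each 2590 mm tall and 204 mm thick, enclosing an outside footprint 3960×5070 mm (x × y), no floor or roof. The front and back walls (−y and +y sides) run the full x-width; the side walls fit between their inner faces. A door opening 909 mm wide and 2066 mm tall is cut through the front wall from the floor up, its −x edge 408 mm from the wall's −x end.


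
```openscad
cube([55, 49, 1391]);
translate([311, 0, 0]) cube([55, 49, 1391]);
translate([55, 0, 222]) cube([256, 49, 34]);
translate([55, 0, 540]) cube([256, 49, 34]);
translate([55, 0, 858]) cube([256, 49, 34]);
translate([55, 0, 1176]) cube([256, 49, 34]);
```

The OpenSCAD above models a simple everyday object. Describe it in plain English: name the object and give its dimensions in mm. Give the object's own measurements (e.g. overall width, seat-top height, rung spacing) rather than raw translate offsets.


A straight ladder. Two 55×49 mm vertical rails, 1391 mm tall, stand 366 mm apart (outside-to-outside) with their front faces coplanar on the −y side. 4 rungs, each 49 mm deep and 34 mm tall, span between the inner faces of the rails, front faces flush with the rails. The lowest rung's underside is at z = 222 mm and rungs are spaced 318 mm apart (underside to underside).


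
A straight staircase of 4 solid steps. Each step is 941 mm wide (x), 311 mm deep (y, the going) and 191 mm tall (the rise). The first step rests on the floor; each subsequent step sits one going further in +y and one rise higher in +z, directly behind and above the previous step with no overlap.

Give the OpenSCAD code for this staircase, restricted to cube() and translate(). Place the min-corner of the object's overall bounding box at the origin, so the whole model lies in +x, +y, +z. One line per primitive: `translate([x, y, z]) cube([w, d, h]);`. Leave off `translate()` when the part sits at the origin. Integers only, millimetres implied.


cube([941, 311, 191]);
translate([0, 311, 191]) cube([941, 311, 191]);
translate([0, 622, 382]) cube([941, 311, 191]);
translate([0, 933, 573]) cube([941, 311, 191]);


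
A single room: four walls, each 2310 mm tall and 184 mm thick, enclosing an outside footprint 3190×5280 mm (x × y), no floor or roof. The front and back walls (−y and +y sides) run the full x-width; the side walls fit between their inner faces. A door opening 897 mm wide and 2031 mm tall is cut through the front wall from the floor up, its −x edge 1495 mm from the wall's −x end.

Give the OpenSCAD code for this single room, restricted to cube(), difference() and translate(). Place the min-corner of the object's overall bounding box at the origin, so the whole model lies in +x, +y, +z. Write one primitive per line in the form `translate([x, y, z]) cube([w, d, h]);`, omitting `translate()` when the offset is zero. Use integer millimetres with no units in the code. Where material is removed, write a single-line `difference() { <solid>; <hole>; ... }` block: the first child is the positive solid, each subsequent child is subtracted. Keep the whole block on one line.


difference() { cube([3190, 184, 2310]); translate([1495, 0, 0]) cube([897, 184, 2031]); }
translate([0, 5096, 0]) cube([3190, 184, 2310]);
translate([0, 184, 0]) cube([184, 4912, 2310]);
translate([3006, 184, 0]) cube([184, 4912, 2310]);


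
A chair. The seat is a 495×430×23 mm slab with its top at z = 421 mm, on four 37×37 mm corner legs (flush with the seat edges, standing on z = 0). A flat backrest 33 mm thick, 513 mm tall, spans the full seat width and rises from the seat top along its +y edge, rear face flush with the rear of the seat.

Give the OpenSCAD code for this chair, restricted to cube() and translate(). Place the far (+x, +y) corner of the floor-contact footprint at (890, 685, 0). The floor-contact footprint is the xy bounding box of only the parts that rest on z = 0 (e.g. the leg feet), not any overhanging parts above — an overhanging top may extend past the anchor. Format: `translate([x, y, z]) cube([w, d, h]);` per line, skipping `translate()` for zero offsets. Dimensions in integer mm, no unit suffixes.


translate([395, 255, 398]) cube([495, 430, 23]);
translate([395, 255, 0]) cube([37, 37, 398]);
translate([853, 255, 0]) cube([37, 37, 398]);
translate([395, 648, 0]) cube([37, 37, 398]);
translate([853, 648, 0]) cube([37, 37, 398]);
translate([395, 652, 421]) cube([495, 33, 513]);


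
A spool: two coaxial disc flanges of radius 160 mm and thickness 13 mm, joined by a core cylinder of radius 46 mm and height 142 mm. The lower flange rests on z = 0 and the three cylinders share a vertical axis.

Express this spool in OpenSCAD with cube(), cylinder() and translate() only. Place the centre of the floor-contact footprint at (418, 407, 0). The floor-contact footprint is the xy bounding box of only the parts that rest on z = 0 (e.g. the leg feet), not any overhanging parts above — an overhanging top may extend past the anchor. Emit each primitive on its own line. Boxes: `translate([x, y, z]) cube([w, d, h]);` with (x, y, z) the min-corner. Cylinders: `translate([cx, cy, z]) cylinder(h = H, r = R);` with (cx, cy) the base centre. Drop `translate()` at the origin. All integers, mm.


translate([418, 407, 0]) cylinder(h = 13, r = 160);
translate([418, 407, 13]) cylinder(h = 142, r = 46);
translate([418, 407, 155]) cylinder(h = 13, r = 160);


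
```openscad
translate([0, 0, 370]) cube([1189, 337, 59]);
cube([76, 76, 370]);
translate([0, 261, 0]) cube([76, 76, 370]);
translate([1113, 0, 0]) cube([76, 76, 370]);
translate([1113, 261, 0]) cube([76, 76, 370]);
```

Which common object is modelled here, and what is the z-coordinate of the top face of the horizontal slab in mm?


A bench. The seat-top height is 429 mm.

A long slab on four corner posts — a bench. The slab sits at z = 370 with thickness 59, so the top is 370 + 59 = 429 mm.


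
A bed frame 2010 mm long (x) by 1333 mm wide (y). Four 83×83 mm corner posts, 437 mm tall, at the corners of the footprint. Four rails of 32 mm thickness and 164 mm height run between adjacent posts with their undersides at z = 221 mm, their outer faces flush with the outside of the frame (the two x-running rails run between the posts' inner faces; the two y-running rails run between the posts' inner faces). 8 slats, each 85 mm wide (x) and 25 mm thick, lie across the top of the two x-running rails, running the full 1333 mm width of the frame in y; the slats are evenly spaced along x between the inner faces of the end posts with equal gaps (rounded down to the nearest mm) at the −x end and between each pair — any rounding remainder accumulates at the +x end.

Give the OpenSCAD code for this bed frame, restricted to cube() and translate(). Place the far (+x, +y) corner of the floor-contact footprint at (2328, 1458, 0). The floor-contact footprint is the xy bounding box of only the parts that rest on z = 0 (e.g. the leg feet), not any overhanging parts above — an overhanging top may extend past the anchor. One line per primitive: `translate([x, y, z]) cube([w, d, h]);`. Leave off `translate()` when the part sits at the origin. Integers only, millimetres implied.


translate([318, 125, 0]) cube([83, 83, 437]);
translate([318, 1375, 0]) cube([83, 83, 437]);
translate([2245, 125, 0]) cube([83, 83, 437]);
translate([2245, 1375, 0]) cube([83, 83, 437]);
translate([401, 125, 221]) cube([1844, 32, 164]);
translate([401, 1426, 221]) cube([1844, 32, 164]);
translate([318, 208, 221]) cube([32, 1167, 164]);
translate([2296, 208, 221]) cube([32, 1167, 164]);
translate([530, 125, 385]) cube([85, 1333, 25]);
translate([744, 125, 385]) cube([85, 1333, 25]);
translate([958, 125, 385]) cube([85, 1333, 25]);
translate([1172, 125, 385]) cube([85, 1333, 25]);
translate([1386, 125, 385]) cube([85, 1333, 25]);
translate([1600, 125, 385]) cube([85, 1333, 25]);
translate([1814, 125, 385]) cube([85, 1333, 25]);
translate([2028, 125, 385]) cube([85, 1333, 25]);


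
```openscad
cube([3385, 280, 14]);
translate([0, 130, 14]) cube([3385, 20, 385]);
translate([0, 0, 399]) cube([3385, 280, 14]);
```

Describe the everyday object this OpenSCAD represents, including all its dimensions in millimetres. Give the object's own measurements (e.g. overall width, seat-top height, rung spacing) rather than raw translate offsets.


An I-beam lying along x, 3385 mm long. Overall section height 413 mm. Two flanges 280 mm wide (y) and 14 mm thick, one on the floor and one at the top; a web 20 mm thick runs between them, centred on the flange width.


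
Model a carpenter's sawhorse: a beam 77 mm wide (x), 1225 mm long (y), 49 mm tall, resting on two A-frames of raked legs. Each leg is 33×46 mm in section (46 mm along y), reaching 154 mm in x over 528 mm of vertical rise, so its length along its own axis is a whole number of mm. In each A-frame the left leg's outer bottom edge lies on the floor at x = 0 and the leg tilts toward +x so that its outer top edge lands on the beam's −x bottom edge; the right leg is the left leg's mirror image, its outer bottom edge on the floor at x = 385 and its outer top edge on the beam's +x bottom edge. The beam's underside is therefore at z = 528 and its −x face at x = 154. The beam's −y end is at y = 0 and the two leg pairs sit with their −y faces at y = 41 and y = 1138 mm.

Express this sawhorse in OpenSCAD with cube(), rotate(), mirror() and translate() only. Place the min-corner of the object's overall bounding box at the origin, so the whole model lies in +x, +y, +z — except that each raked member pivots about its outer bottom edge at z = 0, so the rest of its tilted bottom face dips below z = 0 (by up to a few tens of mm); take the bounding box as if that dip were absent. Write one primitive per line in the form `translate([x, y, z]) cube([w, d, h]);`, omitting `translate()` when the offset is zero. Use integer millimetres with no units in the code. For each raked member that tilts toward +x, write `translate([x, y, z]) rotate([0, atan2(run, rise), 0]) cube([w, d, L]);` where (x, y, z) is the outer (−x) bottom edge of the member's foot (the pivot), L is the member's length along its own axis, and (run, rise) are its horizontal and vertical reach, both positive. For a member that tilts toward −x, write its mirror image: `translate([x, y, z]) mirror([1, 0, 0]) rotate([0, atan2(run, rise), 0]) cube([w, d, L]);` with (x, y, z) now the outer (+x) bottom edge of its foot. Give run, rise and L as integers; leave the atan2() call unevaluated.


translate([154, 0, 528]) cube([77, 1225, 49]);
translate([0, 41, 0]) rotate([0, atan2(154, 528), 0]) cube([33, 46, 550]);
translate([385, 41, 0]) mirror([1, 0, 0]) rotate([0, atan2(154, 528), 0]) cube([33, 46, 550]);
translate([0, 1138, 0]) rotate([0, atan2(154, 528), 0]) cube([33, 46, 550]);
translate([385, 1138, 0]) mirror([1, 0, 0]) rotate([0, atan2(154, 528), 0]) cube([33, 46, 550]);


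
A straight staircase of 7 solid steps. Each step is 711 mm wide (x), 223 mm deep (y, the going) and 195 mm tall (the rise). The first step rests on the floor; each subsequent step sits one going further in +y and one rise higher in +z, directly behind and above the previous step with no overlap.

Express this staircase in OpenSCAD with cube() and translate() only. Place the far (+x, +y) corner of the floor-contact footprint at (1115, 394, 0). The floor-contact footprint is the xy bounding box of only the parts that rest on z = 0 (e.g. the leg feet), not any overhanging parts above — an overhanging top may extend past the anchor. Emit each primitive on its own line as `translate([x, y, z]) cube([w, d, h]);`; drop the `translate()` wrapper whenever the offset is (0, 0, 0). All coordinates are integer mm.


translate([404, 171, 0]) cube([711, 223, 195]);
translate([404, 394, 195]) cube([711, 223, 195]);
translate([404, 617, 390]) cube([711, 223, 195]);
translate([404, 840, 585]) cube([711, 223, 195]);
translate([404, 1063, 780]) cube([711, 223, 195]);
translate([404, 1286, 975]) cube([711, 223, 195]);
translate([404, 1509, 1170]) cube([711, 223, 195]);


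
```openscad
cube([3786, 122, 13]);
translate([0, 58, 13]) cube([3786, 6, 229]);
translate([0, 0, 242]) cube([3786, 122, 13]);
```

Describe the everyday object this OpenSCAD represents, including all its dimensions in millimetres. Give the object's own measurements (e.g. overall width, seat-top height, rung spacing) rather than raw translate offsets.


An I-beam lying along x, 3786 mm long. Overall section height 255 mm. Two flanges 122 mm wide (y) and 13 mm thick, one on the floor and one at the top; a web 6 mm thick runs between them, centred on the flange width.


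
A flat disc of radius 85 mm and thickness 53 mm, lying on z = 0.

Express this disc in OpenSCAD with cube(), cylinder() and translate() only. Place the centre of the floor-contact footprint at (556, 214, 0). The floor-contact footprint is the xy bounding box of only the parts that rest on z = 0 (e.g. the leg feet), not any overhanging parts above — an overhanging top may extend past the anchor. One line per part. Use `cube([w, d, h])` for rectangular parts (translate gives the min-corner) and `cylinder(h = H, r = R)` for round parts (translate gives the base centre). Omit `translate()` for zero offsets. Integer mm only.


translate([556, 214, 0]) cylinder(h = 53, r = 85);


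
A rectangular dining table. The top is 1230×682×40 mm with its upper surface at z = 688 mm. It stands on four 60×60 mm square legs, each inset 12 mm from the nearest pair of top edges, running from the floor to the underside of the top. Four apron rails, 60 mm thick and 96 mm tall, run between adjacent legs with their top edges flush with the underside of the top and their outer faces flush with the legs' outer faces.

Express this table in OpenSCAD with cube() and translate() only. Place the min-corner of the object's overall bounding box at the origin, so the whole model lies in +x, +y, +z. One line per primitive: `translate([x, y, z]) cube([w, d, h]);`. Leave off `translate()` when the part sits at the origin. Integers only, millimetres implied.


translate([0, 0, 648]) cube([1230, 682, 40]);
translate([12, 12, 0]) cube([60, 60, 648]);
translate([1158, 12, 0]) cube([60, 60, 648]);
translate([12, 610, 0]) cube([60, 60, 648]);
translate([1158, 610, 0]) cube([60, 60, 648]);
translate([72, 12, 552]) cube([1086, 60, 96]);
translate([72, 610, 552]) cube([1086, 60, 96]);
translate([12, 72, 552]) cube([60, 538, 96]);
translate([1158, 72, 552]) cube([60, 538, 96]);


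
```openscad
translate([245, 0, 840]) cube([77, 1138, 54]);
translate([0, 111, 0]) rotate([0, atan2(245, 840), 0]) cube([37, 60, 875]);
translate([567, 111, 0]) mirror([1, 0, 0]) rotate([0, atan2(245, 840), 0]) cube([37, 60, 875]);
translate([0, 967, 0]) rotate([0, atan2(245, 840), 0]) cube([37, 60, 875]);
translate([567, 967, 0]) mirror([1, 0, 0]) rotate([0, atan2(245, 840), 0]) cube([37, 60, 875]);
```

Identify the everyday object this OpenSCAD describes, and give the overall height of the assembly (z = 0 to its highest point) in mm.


A sawhorse. The overall height is 894 mm.

A beam across two mirrored pairs of raked legs — a sawhorse. The beam's underside is at z = 840 (matching the legs' vertical rise in atan2(245, 840)) and the beam is 54 mm tall, so its top is at 840 + 54 = 894 mm. The raked legs top out at the beam's underside, so that is the highest point.


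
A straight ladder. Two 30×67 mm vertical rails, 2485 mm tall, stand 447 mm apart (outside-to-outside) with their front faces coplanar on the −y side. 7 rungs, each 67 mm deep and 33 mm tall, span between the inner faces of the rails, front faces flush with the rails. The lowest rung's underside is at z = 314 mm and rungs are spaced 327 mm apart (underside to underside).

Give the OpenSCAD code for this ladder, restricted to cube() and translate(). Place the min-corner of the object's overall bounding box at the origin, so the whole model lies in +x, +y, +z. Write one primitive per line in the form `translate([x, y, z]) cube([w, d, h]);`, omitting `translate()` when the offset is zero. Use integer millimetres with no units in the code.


// rung span = 447 - 2*30 = 387
// rung[k] z = 314 + k*327
cube([30, 67, 2485]);
translate([417, 0, 0]) cube([30, 67, 2485]);
translate([30, 0, 314]) cube([387, 67, 33]);
translate([30, 0, 641]) cube([387, 67, 33]);
translate([30, 0, 968]) cube([387, 67, 33]);
translate([30, 0, 1295]) cube([387, 67, 33]);
translate([30, 0, 1622]) cube([387, 67, 33]);
translate([30, 0, 1949]) cube([387, 67, 33]);
translate([30, 0, 2276]) cube([387, 67, 33]);
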